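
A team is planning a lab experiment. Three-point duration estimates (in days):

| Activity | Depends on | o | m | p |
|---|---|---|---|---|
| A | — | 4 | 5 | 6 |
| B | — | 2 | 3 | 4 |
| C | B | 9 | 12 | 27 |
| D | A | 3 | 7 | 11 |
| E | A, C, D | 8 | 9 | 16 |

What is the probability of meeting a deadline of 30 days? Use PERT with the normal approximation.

te_A = (4 + 4·5 + 6)/6 = 30/6 = 5; σ²_A = ((6−4)/6)² = 0.111
te_B = (2 + 4·3 + 4)/6 = 18/6 = 3; σ²_B = ((4−2)/6)² = 0.111
te_C = (9 + 4·12 + 27)/6 = 84/6 = 14; σ²_C = ((27−9)/6)² = 9.000
te_D = (3 + 4·7 + 11)/6 = 42/6 = 7; σ²_D = ((11−3)/6)² = 1.778
te_E = (8 + 4·9 + 16)/6 = 60/6 = 10; σ²_E = ((16−8)/6)² = 1.778

Forward pass:
ES_A = 0; EF_A = 5
ES_B = 0; EF_B = 3
ES_C = 3; EF_C = 3+14 = 17
ES_D = 5; EF_D = 5+7 = 12
ES_E = max(EF_A=5, EF_C=17, EF_D=12) = 17; EF_E = 17+10 = 27
Expected project duration μ = 27 days. Critical path: B → C → E.

Variance along critical path = 0.111 + 9.000 + 1.778 = 10.889; σ = √10.889 = 3.300 days.
Z = (30 − 27) / 3.300 = 0.909
P(T ≤ 30) = Φ(0.909) ≈ 0.818

0.818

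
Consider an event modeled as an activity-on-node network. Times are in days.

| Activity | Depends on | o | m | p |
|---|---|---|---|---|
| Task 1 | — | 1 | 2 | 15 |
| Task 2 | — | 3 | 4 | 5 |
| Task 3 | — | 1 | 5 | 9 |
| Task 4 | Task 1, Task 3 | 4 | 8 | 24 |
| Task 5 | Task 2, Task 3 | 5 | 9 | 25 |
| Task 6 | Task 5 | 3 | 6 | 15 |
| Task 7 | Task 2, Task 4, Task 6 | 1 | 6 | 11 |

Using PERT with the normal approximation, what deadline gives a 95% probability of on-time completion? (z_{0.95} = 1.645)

te_Task 1 = (1 + 4·2 + 15)/6 = 24/6 = 4; σ²_Task 1 = ((15−1)/6)² = 5.444
te_Task 2 = (3 + 4·4 + 5)/6 = 24/6 = 4; σ²_Task 2 = ((5−3)/6)² = 0.111
te_Task 3 = (1 + 4·5 + 9)/6 = 30/6 = 5; σ²_Task 3 = ((9−1)/6)² = 1.778
te_Task 4 = (4 + 4·8 + 24)/6 = 60/6 = 10; σ²_Task 4 = ((24−4)/6)² = 11.111
te_Task 5 = (5 + 4·9 + 25)/6 = 66/6 = 11; σ²_Task 5 = ((25−5)/6)² = 11.111
te_Task 6 = (3 + 4·6 + 15)/6 = 42/6 = 7; σ²_Task 6 = ((15−3)/6)² = 4.000
te_Task 7 = (1 + 4·6 + 11)/6 = 36/6 = 6; σ²_Task 7 = ((11−1)/6)² = 2.778

Forward pass:
ES_Task 1 = 0; EF_Task 1 = 4
ES_Task 2 = 0; EF_Task 2 = 4
ES_Task 3 = 0; EF_Task 3 = 5
ES_Task 4 = max(EF_Task 1=4, EF_Task 3=5) = 5; EF_Task 4 = 5+10 = 15
ES_Task 5 = max(EF_Task 2=4, EF_Task 3=5) = 5; EF_Task 5 = 5+11 = 16
ES_Task 6 = 16; EF_Task 6 = 16+7 = 23
ES_Task 7 = max(EF_Task 2=4, EF_Task 4=15, EF_Task 6=23) = 23; EF_Task 7 = 23+6 = 29
Expected project duration μ = 29 days. Critical path: Task 3 → Task 5 → Task 6 → Task 7.

Variance along critical path = 1.778 + 11.111 + 4.000 + 2.778 = 19.667; σ = 4.435 days.
D = μ + z·σ = 29 + 1.645·4.435 = 36.3 days

36.3 days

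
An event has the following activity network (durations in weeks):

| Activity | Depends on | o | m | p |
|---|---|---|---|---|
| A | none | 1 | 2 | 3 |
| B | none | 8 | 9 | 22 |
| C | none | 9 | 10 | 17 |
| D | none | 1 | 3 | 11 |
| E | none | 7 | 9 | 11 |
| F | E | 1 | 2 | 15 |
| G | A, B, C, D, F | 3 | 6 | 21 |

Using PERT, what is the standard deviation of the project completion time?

3.86 weeks

te_A = (1 + 4·2 + 3)/6 = 12/6 = 2; σ²_A = ((3−1)/6)² = 0.111
te_B = (8 + 4·9 + 22)/6 = 66/6 = 11; σ²_B = ((22−8)/6)² = 5.444
te_C = (9 + 4·10 + 17)/6 = 66/6 = 11; σ²_C = ((17−9)/6)² = 1.778
te_D = (1 + 4·3 + 11)/6 = 24/6 = 4; σ²_D = ((11−1)/6)² = 2.778
te_E = (7 + 4·9 + 11)/6 = 54/6 = 9; σ²_E = ((11−7)/6)² = 0.444
te_F = (1 + 4·2 + 15)/6 = 24/6 = 4; σ²_F = ((15−1)/6)² = 5.444
te_G = (3 + 4·6 + 21)/6 = 48/6 = 8; σ²_G = ((21−3)/6)² = 9.000

Forward pass:
ES_A = 0; EF_A = 2
ES_B = 0; EF_B = 11
ES_C = 0; EF_C = 11
ES_D = 0; EF_D = 4
ES_E = 0; EF_E = 9
ES_F = 9; EF_F = 9+4 = 13
ES_G = max(EF_A=2, EF_B=11, EF_C=11, EF_D=4, EF_F=13) = 13; EF_G = 13+8 = 21
Expected project duration μ = 21 weeks. Critical path: E → F → G.

Variance along critical path = 0.444 + 5.444 + 9.000 = 14.889
σ = √14.889 = 3.859 weeks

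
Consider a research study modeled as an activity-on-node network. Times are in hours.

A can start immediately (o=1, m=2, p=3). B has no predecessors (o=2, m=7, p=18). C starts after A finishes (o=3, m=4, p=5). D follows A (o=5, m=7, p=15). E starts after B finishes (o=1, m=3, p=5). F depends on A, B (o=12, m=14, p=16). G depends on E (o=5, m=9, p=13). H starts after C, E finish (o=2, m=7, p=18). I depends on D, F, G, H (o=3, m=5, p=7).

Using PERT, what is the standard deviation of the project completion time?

2.83 hours

te_A = (1 + 4·2 + 3)/6 = 12/6 = 2; σ²_A = ((3−1)/6)² = 0.111
te_B = (2 + 4·7 + 18)/6 = 48/6 = 8; σ²_B = ((18−2)/6)² = 7.111
te_C = (3 + 4·4 + 5)/6 = 24/6 = 4; σ²_C = ((5−3)/6)² = 0.111
te_D = (5 + 4·7 + 15)/6 = 48/6 = 8; σ²_D = ((15−5)/6)² = 2.778
te_E = (1 + 4·3 + 5)/6 = 18/6 = 3; σ²_E = ((5−1)/6)² = 0.444
te_F = (12 + 4·14 + 16)/6 = 84/6 = 14; σ²_F = ((16−12)/6)² = 0.444
te_G = (5 + 4·9 + 13)/6 = 54/6 = 9; σ²_G = ((13−5)/6)² = 1.778
te_H = (2 + 4·7 + 18)/6 = 48/6 = 8; σ²_H = ((18−2)/6)² = 7.111
te_I = (3 + 4·5 + 7)/6 = 30/6 = 5; σ²_I = ((7−3)/6)² = 0.444

Forward pass:
ES_A = 0; EF_A = 2
ES_B = 0; EF_B = 8
ES_C = 2; EF_C = 2+4 = 6
ES_D = 2; EF_D = 2+8 = 10
ES_E = 8; EF_E = 8+3 = 11
ES_F = max(EF_A=2, EF_B=8) = 8; EF_F = 8+14 = 22
ES_G = 11; EF_G = 11+9 = 20
ES_H = max(EF_C=6, EF_E=11) = 11; EF_H = 11+8 = 19
ES_I = max(EF_D=10, EF_F=22, EF_G=20, EF_H=19) = 22; EF_I = 22+5 = 27
Expected project duration μ = 27 hours. Critical path: B → F → I.

Variance along critical path = 7.111 + 0.444 + 0.444 = 8.000
σ = √8.000 = 2.828 hours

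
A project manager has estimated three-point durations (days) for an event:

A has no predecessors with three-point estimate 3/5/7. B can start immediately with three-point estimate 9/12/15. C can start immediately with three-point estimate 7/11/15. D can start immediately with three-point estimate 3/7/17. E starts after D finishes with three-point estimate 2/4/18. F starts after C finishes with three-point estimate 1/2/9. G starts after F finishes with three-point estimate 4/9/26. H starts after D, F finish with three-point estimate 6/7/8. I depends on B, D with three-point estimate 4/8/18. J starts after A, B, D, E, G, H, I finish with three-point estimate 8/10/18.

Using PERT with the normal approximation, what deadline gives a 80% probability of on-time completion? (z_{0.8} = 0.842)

te_A = (3 + 4·5 + 7)/6 = 30/6 = 5; σ²_A = ((7−3)/6)² = 0.444
te_B = (9 + 4·12 + 15)/6 = 72/6 = 12; σ²_B = ((15−9)/6)² = 1.000
te_C = (7 + 4·11 + 15)/6 = 66/6 = 11; σ²_C = ((15−7)/6)² = 1.778
te_D = (3 + 4·7 + 17)/6 = 48/6 = 8; σ²_D = ((17−3)/6)² = 5.444
te_E = (2 + 4·4 + 18)/6 = 36/6 = 6; σ²_E = ((18−2)/6)² = 7.111
te_F = (1 + 4·2 + 9)/6 = 18/6 = 3; σ²_F = ((9−1)/6)² = 1.778
te_G = (4 + 4·9 + 26)/6 = 66/6 = 11; σ²_G = ((26−4)/6)² = 13.444
te_H = (6 + 4·7 + 8)/6 = 42/6 = 7; σ²_H = ((8−6)/6)² = 0.111
te_I = (4 + 4·8 + 18)/6 = 54/6 = 9; σ²_I = ((18−4)/6)² = 5.444
te_J = (8 + 4·10 + 18)/6 = 66/6 = 11; σ²_J = ((18−8)/6)² = 2.778

Forward pass:
ES_A = 0; EF_A = 5
ES_B = 0; EF_B = 12
ES_C = 0; EF_C = 11
ES_D = 0; EF_D = 8
ES_E = 8; EF_E = 8+6 = 14
ES_F = 11; EF_F = 11+3 = 14
ES_G = 14; EF_G = 14+11 = 25
ES_H = max(EF_D=8, EF_F=14) = 14; EF_H = 14+7 = 21
ES_I = max(EF_B=12, EF_D=8) = 12; EF_I = 12+9 = 21
ES_J = max(EF_A=5, EF_B=12, EF_D=8, EF_E=14, EF_G=25, EF_H=21, EF_I=21) = 25; EF_J = 25+11 = 36
Expected project duration μ = 36 days. Critical path: C → F → G → J.

Variance along critical path = 1.778 + 1.778 + 13.444 + 2.778 = 19.778; σ = 4.447 days.
D = μ + z·σ = 36 + 0.842·4.447 = 39.7 days

39.7 days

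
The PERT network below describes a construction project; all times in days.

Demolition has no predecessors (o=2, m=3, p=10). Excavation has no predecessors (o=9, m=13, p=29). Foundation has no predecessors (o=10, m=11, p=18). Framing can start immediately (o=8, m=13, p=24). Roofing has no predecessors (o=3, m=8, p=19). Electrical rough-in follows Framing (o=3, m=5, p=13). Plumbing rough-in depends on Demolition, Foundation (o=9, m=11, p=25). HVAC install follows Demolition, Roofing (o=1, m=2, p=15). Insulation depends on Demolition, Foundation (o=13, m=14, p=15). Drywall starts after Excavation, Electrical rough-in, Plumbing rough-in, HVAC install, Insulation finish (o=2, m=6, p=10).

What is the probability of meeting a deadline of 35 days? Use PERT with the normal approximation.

te_Demolition = (2 + 4·3 + 10)/6 = 24/6 = 4; σ²_Demolition = ((10−2)/6)² = 1.778
te_Excavation = (9 + 4·13 + 29)/6 = 90/6 = 15; σ²_Excavation = ((29−9)/6)² = 11.111
te_Foundation = (10 + 4·11 + 18)/6 = 72/6 = 12; σ²_Foundation = ((18−10)/6)² = 1.778
te_Framing = (8 + 4·13 + 24)/6 = 84/6 = 14; σ²_Framing = ((24−8)/6)² = 7.111
te_Roofing = (3 + 4·8 + 19)/6 = 54/6 = 9; σ²_Roofing = ((19−3)/6)² = 7.111
te_Electrical rough-in = (3 + 4·5 + 13)/6 = 36/6 = 6; σ²_Electrical rough-in = ((13−3)/6)² = 2.778
te_Plumbing rough-in = (9 + 4·11 + 25)/6 = 78/6 = 13; σ²_Plumbing rough-in = ((25−9)/6)² = 7.111
te_HVAC install = (1 + 4·2 + 15)/6 = 24/6 = 4; σ²_HVAC install = ((15−1)/6)² = 5.444
te_Insulation = (13 + 4·14 + 15)/6 = 84/6 = 14; σ²_Insulation = ((15−13)/6)² = 0.111
te_Drywall = (2 + 4·6 + 10)/6 = 36/6 = 6; σ²_Drywall = ((10−2)/6)² = 1.778

Forward pass:
ES_Demolition = 0; EF_Demolition = 4
ES_Excavation = 0; EF_Excavation = 15
ES_Foundation = 0; EF_Foundation = 12
ES_Framing = 0; EF_Framing = 14
ES_Roofing = 0; EF_Roofing = 9
ES_Electrical rough-in = 14; EF_Electrical rough-in = 14+6 = 20
ES_Plumbing rough-in = max(EF_Demolition=4, EF_Foundation=12) = 12; EF_Plumbing rough-in = 12+13 = 25
ES_HVAC install = max(EF_Demolition=4, EF_Roofing=9) = 9; EF_HVAC install = 9+4 = 13
ES_Insulation = max(EF_Demolition=4, EF_Foundation=12) = 12; EF_Insulation = 12+14 = 26
ES_Drywall = max(EF_Excavation=15, EF_Electrical rough-in=20, EF_Plumbing rough-in=25, EF_HVAC install=13, EF_Insulation=26) = 26; EF_Drywall = 26+6 = 32
Expected project duration μ = 32 days. Critical path: Foundation → Insulation → Drywall.

Variance along critical path = 1.778 + 0.111 + 1.778 = 3.667; σ = √3.667 = 1.915 days.
Z = (35 − 32) / 1.915 = 1.567
P(T ≤ 35) = Φ(1.567) ≈ 0.941

0.941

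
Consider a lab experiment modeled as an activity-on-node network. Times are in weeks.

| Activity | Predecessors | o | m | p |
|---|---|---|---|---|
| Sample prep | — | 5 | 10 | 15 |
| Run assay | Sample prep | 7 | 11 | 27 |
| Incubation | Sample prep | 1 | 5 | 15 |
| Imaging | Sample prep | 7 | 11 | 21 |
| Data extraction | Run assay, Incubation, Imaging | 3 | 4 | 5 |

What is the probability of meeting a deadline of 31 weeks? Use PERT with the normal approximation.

0.857

te_Sample prep = (5 + 4·10 + 15)/6 = 60/6 = 10; σ²_Sample prep = ((15−5)/6)² = 2.778
te_Run assay = (7 + 4·11 + 27)/6 = 78/6 = 13; σ²_Run assay = ((27−7)/6)² = 11.111
te_Incubation = (1 + 4·5 + 15)/6 = 36/6 = 6; σ²_Incubation = ((15−1)/6)² = 5.444
te_Imaging = (7 + 4·11 + 21)/6 = 72/6 = 12; σ²_Imaging = ((21−7)/6)² = 5.444
te_Data extraction = (3 + 4·4 + 5)/6 = 24/6 = 4; σ²_Data extraction = ((5−3)/6)² = 0.111

Forward pass:
ES_Sample prep = 0; EF_Sample prep = 10
ES_Run assay = 10; EF_Run assay = 10+13 = 23
ES_Incubation = 10; EF_Incubation = 10+6 = 16
ES_Imaging = 10; EF_Imaging = 10+12 = 22
ES_Data extraction = max(EF_Run assay=23, EF_Incubation=16, EF_Imaging=22) = 23; EF_Data extraction = 23+4 = 27
Expected project duration μ = 27 weeks. Critical path: Sample prep → Run assay → Data extraction.

Variance along critical path = 2.778 + 11.111 + 0.111 = 14.000; σ = √14.000 = 3.742 weeks.
Z = (31 − 27) / 3.742 = 1.069
P(T ≤ 31) = Φ(1.069) ≈ 0.857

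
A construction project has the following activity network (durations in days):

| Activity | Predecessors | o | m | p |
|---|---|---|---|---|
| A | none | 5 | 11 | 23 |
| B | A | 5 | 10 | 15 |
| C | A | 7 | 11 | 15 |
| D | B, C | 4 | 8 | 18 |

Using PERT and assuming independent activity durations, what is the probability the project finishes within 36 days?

0.840

te_A = (5 + 4·11 + 23)/6 = 72/6 = 12; σ²_A = ((23−5)/6)² = 9.000
te_B = (5 + 4·10 + 15)/6 = 60/6 = 10; σ²_B = ((15−5)/6)² = 2.778
te_C = (7 + 4·11 + 15)/6 = 66/6 = 11; σ²_C = ((15−7)/6)² = 1.778
te_D = (4 + 4·8 + 18)/6 = 54/6 = 9; σ²_D = ((18−4)/6)² = 5.444

Forward pass:
ES_A = 0; EF_A = 12
ES_B = 12; EF_B = 12+10 = 22
ES_C = 12; EF_C = 12+11 = 23
ES_D = max(EF_B=22, EF_C=23) = 23; EF_D = 23+9 = 32
Expected project duration μ = 32 days. Critical path: A → C → D.

Variance along critical path = 9.000 + 1.778 + 5.444 = 16.222; σ = √16.222 = 4.028 days.
Z = (36 − 32) / 4.028 = 0.993
P(T ≤ 36) = Φ(0.993) ≈ 0.840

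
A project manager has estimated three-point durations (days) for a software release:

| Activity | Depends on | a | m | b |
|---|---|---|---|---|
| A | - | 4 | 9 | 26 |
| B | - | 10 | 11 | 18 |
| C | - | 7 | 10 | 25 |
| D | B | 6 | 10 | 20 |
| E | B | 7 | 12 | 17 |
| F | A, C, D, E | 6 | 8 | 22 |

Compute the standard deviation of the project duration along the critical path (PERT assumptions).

te_A = (4 + 4·9 + 26)/6 = 66/6 = 11; σ²_A = ((26−4)/6)² = 13.444
te_B = (10 + 4·11 + 18)/6 = 72/6 = 12; σ²_B = ((18−10)/6)² = 1.778
te_C = (7 + 4·10 + 25)/6 = 72/6 = 12; σ²_C = ((25−7)/6)² = 9.000
te_D = (6 + 4·10 + 20)/6 = 66/6 = 11; σ²_D = ((20−6)/6)² = 5.444
te_E = (7 + 4·12 + 17)/6 = 72/6 = 12; σ²_E = ((17−7)/6)² = 2.778
te_F = (6 + 4·8 + 22)/6 = 60/6 = 10; σ²_F = ((22−6)/6)² = 7.111

Forward pass:
ES_A = 0; EF_A = 11
ES_B = 0; EF_B = 12
ES_C = 0; EF_C = 12
ES_D = 12; EF_D = 12+11 = 23
ES_E = 12; EF_E = 12+12 = 24
ES_F = max(EF_A=11, EF_C=12, EF_D=23, EF_E=24) = 24; EF_F = 24+10 = 34
Expected project duration μ = 34 days. Critical path: B → E → F.

Variance along critical path = 1.778 + 2.778 + 7.111 = 11.667
σ = √11.667 = 3.416 days

3.42 days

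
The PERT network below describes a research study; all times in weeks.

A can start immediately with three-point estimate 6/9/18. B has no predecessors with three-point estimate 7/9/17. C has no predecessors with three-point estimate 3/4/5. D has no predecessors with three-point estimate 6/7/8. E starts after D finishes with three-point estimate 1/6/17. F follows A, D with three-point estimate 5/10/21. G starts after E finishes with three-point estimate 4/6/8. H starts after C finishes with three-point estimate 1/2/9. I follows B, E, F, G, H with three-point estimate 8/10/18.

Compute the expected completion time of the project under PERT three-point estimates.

te_A = (6 + 4·9 + 18)/6 = 60/6 = 10
te_B = (7 + 4·9 + 17)/6 = 60/6 = 10
te_C = (3 + 4·4 + 5)/6 = 24/6 = 4
te_D = (6 + 4·7 + 8)/6 = 42/6 = 7
te_E = (1 + 4·6 + 17)/6 = 42/6 = 7
te_F = (5 + 4·10 + 21)/6 = 66/6 = 11
te_G = (4 + 4·6 + 8)/6 = 36/6 = 6
te_H = (1 + 4·2 + 9)/6 = 18/6 = 3
te_I = (8 + 4·10 + 18)/6 = 66/6 = 11

Forward pass:
ES_A = 0; EF_A = 10
ES_B = 0; EF_B = 10
ES_C = 0; EF_C = 4
ES_D = 0; EF_D = 7
ES_E = 7; EF_E = 7+7 = 14
ES_F = max(EF_A=10, EF_D=7) = 10; EF_F = 10+11 = 21
ES_G = 14; EF_G = 14+6 = 20
ES_H = 4; EF_H = 4+3 = 7
ES_I = max(EF_B=10, EF_E=14, EF_F=21, EF_G=20, EF_H=7) = 21; EF_I = 21+11 = 32
Expected project duration μ = 32 weeks. Critical path: A → F → I.

32 weeks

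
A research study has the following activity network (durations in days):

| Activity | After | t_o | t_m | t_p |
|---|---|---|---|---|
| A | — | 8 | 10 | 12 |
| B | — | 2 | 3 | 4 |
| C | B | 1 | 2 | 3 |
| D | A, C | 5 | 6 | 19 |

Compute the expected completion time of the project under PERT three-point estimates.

18 days

te_A = (8 + 4·10 + 12)/6 = 60/6 = 10
te_B = (2 + 4·3 + 4)/6 = 18/6 = 3
te_C = (1 + 4·2 + 3)/6 = 12/6 = 2
te_D = (5 + 4·6 + 19)/6 = 48/6 = 8

Forward pass:
ES_A = 0; EF_A = 10
ES_B = 0; EF_B = 3
ES_C = 3; EF_C = 3+2 = 5
ES_D = max(EF_A=10, EF_C=5) = 10; EF_D = 10+8 = 18
Expected project duration μ = 18 days. Critical path: A → D.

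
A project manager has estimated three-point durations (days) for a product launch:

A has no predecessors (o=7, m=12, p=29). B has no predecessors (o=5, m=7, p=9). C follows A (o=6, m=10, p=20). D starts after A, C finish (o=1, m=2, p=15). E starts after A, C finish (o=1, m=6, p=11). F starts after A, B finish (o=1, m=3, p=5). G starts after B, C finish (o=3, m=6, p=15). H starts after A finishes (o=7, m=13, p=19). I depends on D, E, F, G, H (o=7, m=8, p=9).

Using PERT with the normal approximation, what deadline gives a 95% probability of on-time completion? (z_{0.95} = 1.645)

te_A = (7 + 4·12 + 29)/6 = 84/6 = 14; σ²_A = ((29−7)/6)² = 13.444
te_B = (5 + 4·7 + 9)/6 = 42/6 = 7; σ²_B = ((9−5)/6)² = 0.444
te_C = (6 + 4·10 + 20)/6 = 66/6 = 11; σ²_C = ((20−6)/6)² = 5.444
te_D = (1 + 4·2 + 15)/6 = 24/6 = 4; σ²_D = ((15−1)/6)² = 5.444
te_E = (1 + 4·6 + 11)/6 = 36/6 = 6; σ²_E = ((11−1)/6)² = 2.778
te_F = (1 + 4·3 + 5)/6 = 18/6 = 3; σ²_F = ((5−1)/6)² = 0.444
te_G = (3 + 4·6 + 15)/6 = 42/6 = 7; σ²_G = ((15−3)/6)² = 4.000
te_H = (7 + 4·13 + 19)/6 = 78/6 = 13; σ²_H = ((19−7)/6)² = 4.000
te_I = (7 + 4·8 + 9)/6 = 48/6 = 8; σ²_I = ((9−7)/6)² = 0.111

Forward pass:
ES_A = 0; EF_A = 14
ES_B = 0; EF_B = 7
ES_C = 14; EF_C = 14+11 = 25
ES_D = max(EF_A=14, EF_C=25) = 25; EF_D = 25+4 = 29
ES_E = max(EF_A=14, EF_C=25) = 25; EF_E = 25+6 = 31
ES_F = max(EF_A=14, EF_B=7) = 14; EF_F = 14+3 = 17
ES_G = max(EF_B=7, EF_C=25) = 25; EF_G = 25+7 = 32
ES_H = 14; EF_H = 14+13 = 27
ES_I = max(EF_D=29, EF_E=31, EF_F=17, EF_G=32, EF_H=27) = 32; EF_I = 32+8 = 40
Expected project duration μ = 40 days. Critical path: A → C → G → I.

Variance along critical path = 13.444 + 5.444 + 4.000 + 0.111 = 23.000; σ = 4.796 days.
D = μ + z·σ = 40 + 1.645·4.796 = 47.9 days

47.9 days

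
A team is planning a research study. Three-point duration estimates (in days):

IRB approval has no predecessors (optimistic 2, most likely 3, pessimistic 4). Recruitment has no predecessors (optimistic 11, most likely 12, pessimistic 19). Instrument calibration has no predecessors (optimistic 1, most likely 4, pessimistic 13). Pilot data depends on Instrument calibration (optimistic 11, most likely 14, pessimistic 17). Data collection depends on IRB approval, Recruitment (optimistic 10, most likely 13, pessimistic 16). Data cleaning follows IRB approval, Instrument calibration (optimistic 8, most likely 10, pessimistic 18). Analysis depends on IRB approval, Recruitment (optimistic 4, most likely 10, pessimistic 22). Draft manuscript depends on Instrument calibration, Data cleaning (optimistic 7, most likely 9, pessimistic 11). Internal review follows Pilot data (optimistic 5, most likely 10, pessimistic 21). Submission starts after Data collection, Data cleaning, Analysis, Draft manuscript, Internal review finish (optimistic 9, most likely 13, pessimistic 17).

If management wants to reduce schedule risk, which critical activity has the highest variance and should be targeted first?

Internal review

te_IRB approval = (2 + 4·3 + 4)/6 = 18/6 = 3; σ²_IRB approval = ((4−2)/6)² = 0.111
te_Recruitment = (11 + 4·12 + 19)/6 = 78/6 = 13; σ²_Recruitment = ((19−11)/6)² = 1.778
te_Instrument calibration = (1 + 4·4 + 13)/6 = 30/6 = 5; σ²_Instrument calibration = ((13−1)/6)² = 4.000
te_Pilot data = (11 + 4·14 + 17)/6 = 84/6 = 14; σ²_Pilot data = ((17−11)/6)² = 1.000
te_Data collection = (10 + 4·13 + 16)/6 = 78/6 = 13; σ²_Data collection = ((16−10)/6)² = 1.000
te_Data cleaning = (8 + 4·10 + 18)/6 = 66/6 = 11; σ²_Data cleaning = ((18−8)/6)² = 2.778
te_Analysis = (4 + 4·10 + 22)/6 = 66/6 = 11; σ²_Analysis = ((22−4)/6)² = 9.000
te_Draft manuscript = (7 + 4·9 + 11)/6 = 54/6 = 9; σ²_Draft manuscript = ((11−7)/6)² = 0.444
te_Internal review = (5 + 4·10 + 21)/6 = 66/6 = 11; σ²_Internal review = ((21−5)/6)² = 7.111
te_Submission = (9 + 4·13 + 17)/6 = 78/6 = 13; σ²_Submission = ((17−9)/6)² = 1.778

Forward pass:
ES_IRB approval = 0; EF_IRB approval = 3
ES_Recruitment = 0; EF_Recruitment = 13
ES_Instrument calibration = 0; EF_Instrument calibration = 5
ES_Pilot data = 5; EF_Pilot data = 5+14 = 19
ES_Data collection = max(EF_IRB approval=3, EF_Recruitment=13) = 13; EF_Data collection = 13+13 = 26
ES_Data cleaning = max(EF_IRB approval=3, EF_Instrument calibration=5) = 5; EF_Data cleaning = 5+11 = 16
ES_Analysis = max(EF_IRB approval=3, EF_Recruitment=13) = 13; EF_Analysis = 13+11 = 24
ES_Draft manuscript = max(EF_Instrument calibration=5, EF_Data cleaning=16) = 16; EF_Draft manuscript = 16+9 = 25
ES_Internal review = 19; EF_Internal review = 19+11 = 30
ES_Submission = max(EF_Data collection=26, EF_Data cleaning=16, EF_Analysis=24, EF_Draft manuscript=25, EF_Internal review=30) = 30; EF_Submission = 30+13 = 43
Expected project duration μ = 43 days. Critical path: Instrument calibration → Pilot data → Internal review → Submission.

Variances on critical path: σ²_Instrument calibration=4.000, σ²_Pilot data=1.000, σ²_Internal review=7.111, σ²_Submission=1.778.
Largest is σ²_Internal review = 7.111.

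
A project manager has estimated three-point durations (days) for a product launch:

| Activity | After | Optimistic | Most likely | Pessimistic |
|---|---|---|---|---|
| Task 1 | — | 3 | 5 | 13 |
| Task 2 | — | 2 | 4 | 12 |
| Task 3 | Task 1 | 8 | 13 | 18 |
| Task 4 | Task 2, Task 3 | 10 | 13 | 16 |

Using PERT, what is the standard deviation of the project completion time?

2.56 days

te_Task 1 = (3 + 4·5 + 13)/6 = 36/6 = 6; σ²_Task 1 = ((13−3)/6)² = 2.778
te_Task 2 = (2 + 4·4 + 12)/6 = 30/6 = 5; σ²_Task 2 = ((12−2)/6)² = 2.778
te_Task 3 = (8 + 4·13 + 18)/6 = 78/6 = 13; σ²_Task 3 = ((18−8)/6)² = 2.778
te_Task 4 = (10 + 4·13 + 16)/6 = 78/6 = 13; σ²_Task 4 = ((16−10)/6)² = 1.000

Forward pass:
ES_Task 1 = 0; EF_Task 1 = 6
ES_Task 2 = 0; EF_Task 2 = 5
ES_Task 3 = 6; EF_Task 3 = 6+13 = 19
ES_Task 4 = max(EF_Task 2=5, EF_Task 3=19) = 19; EF_Task 4 = 19+13 = 32
Expected project duration μ = 32 days. Critical path: Task 1 → Task 3 → Task 4.

Variance along critical path = 2.778 + 2.778 + 1.000 = 6.556
σ = √6.556 = 2.560 days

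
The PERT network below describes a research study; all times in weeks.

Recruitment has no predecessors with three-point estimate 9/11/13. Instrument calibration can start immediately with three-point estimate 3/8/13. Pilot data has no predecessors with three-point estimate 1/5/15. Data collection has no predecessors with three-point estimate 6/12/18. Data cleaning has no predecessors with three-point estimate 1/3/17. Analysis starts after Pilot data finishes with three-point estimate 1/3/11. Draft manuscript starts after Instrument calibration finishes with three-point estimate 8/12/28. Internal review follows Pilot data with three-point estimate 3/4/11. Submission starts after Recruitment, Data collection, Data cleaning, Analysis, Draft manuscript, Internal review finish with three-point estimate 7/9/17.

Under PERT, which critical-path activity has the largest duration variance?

Draft manuscript

te_Recruitment = (9 + 4·11 + 13)/6 = 66/6 = 11; σ²_Recruitment = ((13−9)/6)² = 0.444
te_Instrument calibration = (3 + 4·8 + 13)/6 = 48/6 = 8; σ²_Instrument calibration = ((13−3)/6)² = 2.778
te_Pilot data = (1 + 4·5 + 15)/6 = 36/6 = 6; σ²_Pilot data = ((15−1)/6)² = 5.444
te_Data collection = (6 + 4·12 + 18)/6 = 72/6 = 12; σ²_Data collection = ((18−6)/6)² = 4.000
te_Data cleaning = (1 + 4·3 + 17)/6 = 30/6 = 5; σ²_Data cleaning = ((17−1)/6)² = 7.111
te_Analysis = (1 + 4·3 + 11)/6 = 24/6 = 4; σ²_Analysis = ((11−1)/6)² = 2.778
te_Draft manuscript = (8 + 4·12 + 28)/6 = 84/6 = 14; σ²_Draft manuscript = ((28−8)/6)² = 11.111
te_Internal review = (3 + 4·4 + 11)/6 = 30/6 = 5; σ²_Internal review = ((11−3)/6)² = 1.778
te_Submission = (7 + 4·9 + 17)/6 = 60/6 = 10; σ²_Submission = ((17−7)/6)² = 2.778

Forward pass:
ES_Recruitment = 0; EF_Recruitment = 11
ES_Instrument calibration = 0; EF_Instrument calibration = 8
ES_Pilot data = 0; EF_Pilot data = 6
ES_Data collection = 0; EF_Data collection = 12
ES_Data cleaning = 0; EF_Data cleaning = 5
ES_Analysis = 6; EF_Analysis = 6+4 = 10
ES_Draft manuscript = 8; EF_Draft manuscript = 8+14 = 22
ES_Internal review = 6; EF_Internal review = 6+5 = 11
ES_Submission = max(EF_Recruitment=11, EF_Data collection=12, EF_Data cleaning=5, EF_Analysis=10, EF_Draft manuscript=22, EF_Internal review=11) = 22; EF_Submission = 22+10 = 32
Expected project duration μ = 32 weeks. Critical path: Instrument calibration → Draft manuscript → Submission.

Variances on critical path: σ²_Instrument calibration=2.778, σ²_Draft manuscript=11.111, σ²_Submission=2.778.
Largest is σ²_Draft manuscript = 11.111.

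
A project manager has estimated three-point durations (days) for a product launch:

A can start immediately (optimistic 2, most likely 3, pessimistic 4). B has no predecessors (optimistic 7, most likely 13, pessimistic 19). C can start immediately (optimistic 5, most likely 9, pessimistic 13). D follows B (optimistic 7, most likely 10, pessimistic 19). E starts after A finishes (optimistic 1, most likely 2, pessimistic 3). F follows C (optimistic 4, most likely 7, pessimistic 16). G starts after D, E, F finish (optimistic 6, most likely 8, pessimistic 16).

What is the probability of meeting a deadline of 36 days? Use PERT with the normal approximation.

0.820

te_A = (2 + 4·3 + 4)/6 = 18/6 = 3; σ²_A = ((4−2)/6)² = 0.111
te_B = (7 + 4·13 + 19)/6 = 78/6 = 13; σ²_B = ((19−7)/6)² = 4.000
te_C = (5 + 4·9 + 13)/6 = 54/6 = 9; σ²_C = ((13−5)/6)² = 1.778
te_D = (7 + 4·10 + 19)/6 = 66/6 = 11; σ²_D = ((19−7)/6)² = 4.000
te_E = (1 + 4·2 + 3)/6 = 12/6 = 2; σ²_E = ((3−1)/6)² = 0.111
te_F = (4 + 4·7 + 16)/6 = 48/6 = 8; σ²_F = ((16−4)/6)² = 4.000
te_G = (6 + 4·8 + 16)/6 = 54/6 = 9; σ²_G = ((16−6)/6)² = 2.778

Forward pass:
ES_A = 0; EF_A = 3
ES_B = 0; EF_B = 13
ES_C = 0; EF_C = 9
ES_D = 13; EF_D = 13+11 = 24
ES_E = 3; EF_E = 3+2 = 5
ES_F = 9; EF_F = 9+8 = 17
ES_G = max(EF_D=24, EF_E=5, EF_F=17) = 24; EF_G = 24+9 = 33
Expected project duration μ = 33 days. Critical path: B → D → G.

Variance along critical path = 4.000 + 4.000 + 2.778 = 10.778; σ = √10.778 = 3.283 days.
Z = (36 − 33) / 3.283 = 0.914
P(T ≤ 36) = Φ(0.914) ≈ 0.820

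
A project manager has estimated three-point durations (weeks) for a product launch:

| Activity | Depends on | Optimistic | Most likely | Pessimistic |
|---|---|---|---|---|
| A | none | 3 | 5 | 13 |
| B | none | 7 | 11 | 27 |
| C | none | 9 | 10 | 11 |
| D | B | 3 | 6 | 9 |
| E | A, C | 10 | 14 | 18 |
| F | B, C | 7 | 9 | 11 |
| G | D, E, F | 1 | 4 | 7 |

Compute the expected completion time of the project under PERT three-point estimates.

te_A = (3 + 4·5 + 13)/6 = 36/6 = 6
te_B = (7 + 4·11 + 27)/6 = 78/6 = 13
te_C = (9 + 4·10 + 11)/6 = 60/6 = 10
te_D = (3 + 4·6 + 9)/6 = 36/6 = 6
te_E = (10 + 4·14 + 18)/6 = 84/6 = 14
te_F = (7 + 4·9 + 11)/6 = 54/6 = 9
te_G = (1 + 4·4 + 7)/6 = 24/6 = 4

Forward pass:
ES_A = 0; EF_A = 6
ES_B = 0; EF_B = 13
ES_C = 0; EF_C = 10
ES_D = 13; EF_D = 13+6 = 19
ES_E = max(EF_A=6, EF_C=10) = 10; EF_E = 10+14 = 24
ES_F = max(EF_B=13, EF_C=10) = 13; EF_F = 13+9 = 22
ES_G = max(EF_D=19, EF_E=24, EF_F=22) = 24; EF_G = 24+4 = 28
Expected project duration μ = 28 weeks. Critical path: C → E → G.

28 weeks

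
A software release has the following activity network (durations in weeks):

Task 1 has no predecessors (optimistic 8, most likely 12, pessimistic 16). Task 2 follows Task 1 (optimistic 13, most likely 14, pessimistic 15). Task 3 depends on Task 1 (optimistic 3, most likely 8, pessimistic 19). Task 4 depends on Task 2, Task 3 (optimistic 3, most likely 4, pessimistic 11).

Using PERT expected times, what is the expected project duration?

te_Task 1 = (8 + 4·12 + 16)/6 = 72/6 = 12
te_Task 2 = (13 + 4·14 + 15)/6 = 84/6 = 14
te_Task 3 = (3 + 4·8 + 19)/6 = 54/6 = 9
te_Task 4 = (3 + 4·4 + 11)/6 = 30/6 = 5

Forward pass:
ES_Task 1 = 0; EF_Task 1 = 12
ES_Task 2 = 12; EF_Task 2 = 12+14 = 26
ES_Task 3 = 12; EF_Task 3 = 12+9 = 21
ES_Task 4 = max(EF_Task 2=26, EF_Task 3=21) = 26; EF_Task 4 = 26+5 = 31
Expected project duration μ = 31 weeks. Critical path: Task 1 → Task 2 → Task 4.

31 weeks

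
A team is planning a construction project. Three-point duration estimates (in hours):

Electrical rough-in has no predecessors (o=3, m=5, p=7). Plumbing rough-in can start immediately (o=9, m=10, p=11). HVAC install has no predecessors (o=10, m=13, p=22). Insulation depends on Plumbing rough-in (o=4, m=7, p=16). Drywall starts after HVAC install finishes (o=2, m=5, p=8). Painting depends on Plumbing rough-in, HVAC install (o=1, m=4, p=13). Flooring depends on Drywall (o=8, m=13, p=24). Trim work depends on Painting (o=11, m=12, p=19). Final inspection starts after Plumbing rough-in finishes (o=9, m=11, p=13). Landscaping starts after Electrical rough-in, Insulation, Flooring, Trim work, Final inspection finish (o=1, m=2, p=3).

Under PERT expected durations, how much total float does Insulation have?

15 hours

te_Electrical rough-in = (3 + 4·5 + 7)/6 = 30/6 = 5
te_Plumbing rough-in = (9 + 4·10 + 11)/6 = 60/6 = 10
te_HVAC install = (10 + 4·13 + 22)/6 = 84/6 = 14
te_Insulation = (4 + 4·7 + 16)/6 = 48/6 = 8
te_Drywall = (2 + 4·5 + 8)/6 = 30/6 = 5
te_Painting = (1 + 4·4 + 13)/6 = 30/6 = 5
te_Flooring = (8 + 4·13 + 24)/6 = 84/6 = 14
te_Trim work = (11 + 4·12 + 19)/6 = 78/6 = 13
te_Final inspection = (9 + 4·11 + 13)/6 = 66/6 = 11
te_Landscaping = (1 + 4·2 + 3)/6 = 12/6 = 2

Forward pass:
ES_Electrical rough-in = 0; EF_Electrical rough-in = 5
ES_Plumbing rough-in = 0; EF_Plumbing rough-in = 10
ES_HVAC install = 0; EF_HVAC install = 14
ES_Insulation = 10; EF_Insulation = 10+8 = 18
ES_Drywall = 14; EF_Drywall = 14+5 = 19
ES_Painting = max(EF_Plumbing rough-in=10, EF_HVAC install=14) = 14; EF_Painting = 14+5 = 19
ES_Flooring = 19; EF_Flooring = 19+14 = 33
ES_Trim work = 19; EF_Trim work = 19+13 = 32
ES_Final inspection = 10; EF_Final inspection = 10+11 = 21
ES_Landscaping = max(EF_Electrical rough-in=5, EF_Insulation=18, EF_Flooring=33, EF_Trim work=32, EF_Final inspection=21) = 33; EF_Landscaping = 33+2 = 35
Expected project duration μ = 35 hours. Critical path: HVAC install → Drywall → Flooring → Landscaping.

Backward pass:
LF_Landscaping = 35; LS_Landscaping = 35−2 = 33
LF_Final inspection = LS_Landscaping = 33; LS_Final inspection = 33−11 = 22
LF_Trim work = LS_Landscaping = 33; LS_Trim work = 33−13 = 20
LF_Flooring = LS_Landscaping = 33; LS_Flooring = 33−14 = 19
LF_Painting = LS_Trim work = 20; LS_Painting = 20−5 = 15
LF_Drywall = LS_Flooring = 19; LS_Drywall = 19−5 = 14
LF_Insulation = LS_Landscaping = 33; LS_Insulation = 33−8 = 25
LF_HVAC install = min(LS_Drywall=14, LS_Painting=15) = 14; LS_HVAC install = 14−14 = 0
LF_Plumbing rough-in = min(LS_Insulation=25, LS_Painting=15, LS_Final inspection=22) = 15; LS_Plumbing rough-in = 15−10 = 5
LF_Electrical rough-in = LS_Landscaping = 33; LS_Electrical rough-in = 33−5 = 28
Slack_Insulation = LS_Insulation − ES_Insulation = 25 − 10 = 15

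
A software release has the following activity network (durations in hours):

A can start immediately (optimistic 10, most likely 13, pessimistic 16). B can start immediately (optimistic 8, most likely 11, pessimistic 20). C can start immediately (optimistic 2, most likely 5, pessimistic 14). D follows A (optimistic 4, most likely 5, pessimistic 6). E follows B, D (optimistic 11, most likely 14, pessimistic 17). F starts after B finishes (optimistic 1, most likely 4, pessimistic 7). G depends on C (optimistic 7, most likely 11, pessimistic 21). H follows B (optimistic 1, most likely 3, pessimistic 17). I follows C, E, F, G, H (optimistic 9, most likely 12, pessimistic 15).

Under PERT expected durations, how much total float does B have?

6 hours

te_A = (10 + 4·13 + 16)/6 = 78/6 = 13
te_B = (8 + 4·11 + 20)/6 = 72/6 = 12
te_C = (2 + 4·5 + 14)/6 = 36/6 = 6
te_D = (4 + 4·5 + 6)/6 = 30/6 = 5
te_E = (11 + 4·14 + 17)/6 = 84/6 = 14
te_F = (1 + 4·4 + 7)/6 = 24/6 = 4
te_G = (7 + 4·11 + 21)/6 = 72/6 = 12
te_H = (1 + 4·3 + 17)/6 = 30/6 = 5
te_I = (9 + 4·12 + 15)/6 = 72/6 = 12

Forward pass:
ES_A = 0; EF_A = 13
ES_B = 0; EF_B = 12
ES_C = 0; EF_C = 6
ES_D = 13; EF_D = 13+5 = 18
ES_E = max(EF_B=12, EF_D=18) = 18; EF_E = 18+14 = 32
ES_F = 12; EF_F = 12+4 = 16
ES_G = 6; EF_G = 6+12 = 18
ES_H = 12; EF_H = 12+5 = 17
ES_I = max(EF_C=6, EF_E=32, EF_F=16, EF_G=18, EF_H=17) = 32; EF_I = 32+12 = 44
Expected project duration μ = 44 hours. Critical path: A → D → E → I.

Backward pass:
LF_I = 44; LS_I = 44−12 = 32
LF_H = LS_I = 32; LS_H = 32−5 = 27
LF_G = LS_I = 32; LS_G = 32−12 = 20
LF_F = LS_I = 32; LS_F = 32−4 = 28
LF_E = LS_I = 32; LS_E = 32−14 = 18
LF_D = LS_E = 18; LS_D = 18−5 = 13
LF_C = min(LS_G=20, LS_I=32) = 20; LS_C = 20−6 = 14
LF_B = min(LS_E=18, LS_F=28, LS_H=27) = 18; LS_B = 18−12 = 6
LF_A = LS_D = 13; LS_A = 13−13 = 0
Slack_B = LS_B − ES_B = 6 − 0 = 6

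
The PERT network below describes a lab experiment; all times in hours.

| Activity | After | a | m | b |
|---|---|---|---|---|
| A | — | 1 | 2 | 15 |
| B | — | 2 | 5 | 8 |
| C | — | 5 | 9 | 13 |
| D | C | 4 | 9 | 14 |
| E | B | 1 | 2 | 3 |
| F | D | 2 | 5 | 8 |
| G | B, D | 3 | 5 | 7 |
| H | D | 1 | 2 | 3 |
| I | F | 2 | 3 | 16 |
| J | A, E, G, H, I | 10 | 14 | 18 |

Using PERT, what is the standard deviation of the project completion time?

3.57 hours

te_A = (1 + 4·2 + 15)/6 = 24/6 = 4; σ²_A = ((15−1)/6)² = 5.444
te_B = (2 + 4·5 + 8)/6 = 30/6 = 5; σ²_B = ((8−2)/6)² = 1.000
te_C = (5 + 4·9 + 13)/6 = 54/6 = 9; σ²_C = ((13−5)/6)² = 1.778
te_D = (4 + 4·9 + 14)/6 = 54/6 = 9; σ²_D = ((14−4)/6)² = 2.778
te_E = (1 + 4·2 + 3)/6 = 12/6 = 2; σ²_E = ((3−1)/6)² = 0.111
te_F = (2 + 4·5 + 8)/6 = 30/6 = 5; σ²_F = ((8−2)/6)² = 1.000
te_G = (3 + 4·5 + 7)/6 = 30/6 = 5; σ²_G = ((7−3)/6)² = 0.444
te_H = (1 + 4·2 + 3)/6 = 12/6 = 2; σ²_H = ((3−1)/6)² = 0.111
te_I = (2 + 4·3 + 16)/6 = 30/6 = 5; σ²_I = ((16−2)/6)² = 5.444
te_J = (10 + 4·14 + 18)/6 = 84/6 = 14; σ²_J = ((18−10)/6)² = 1.778

Forward pass:
ES_A = 0; EF_A = 4
ES_B = 0; EF_B = 5
ES_C = 0; EF_C = 9
ES_D = 9; EF_D = 9+9 = 18
ES_E = 5; EF_E = 5+2 = 7
ES_F = 18; EF_F = 18+5 = 23
ES_G = max(EF_B=5, EF_D=18) = 18; EF_G = 18+5 = 23
ES_H = 18; EF_H = 18+2 = 20
ES_I = 23; EF_I = 23+5 = 28
ES_J = max(EF_A=4, EF_E=7, EF_G=23, EF_H=20, EF_I=28) = 28; EF_J = 28+14 = 42
Expected project duration μ = 42 hours. Critical path: C → D → F → I → J.

Variance along critical path = 1.778 + 2.778 + 1.000 + 5.444 + 1.778 = 12.778
σ = √12.778 = 3.575 hours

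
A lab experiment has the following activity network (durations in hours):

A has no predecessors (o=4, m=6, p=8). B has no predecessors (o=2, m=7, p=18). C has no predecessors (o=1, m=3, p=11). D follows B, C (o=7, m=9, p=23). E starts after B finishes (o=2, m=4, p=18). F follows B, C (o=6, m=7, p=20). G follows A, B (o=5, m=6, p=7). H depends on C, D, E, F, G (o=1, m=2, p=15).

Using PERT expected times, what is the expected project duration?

te_A = (4 + 4·6 + 8)/6 = 36/6 = 6
te_B = (2 + 4·7 + 18)/6 = 48/6 = 8
te_C = (1 + 4·3 + 11)/6 = 24/6 = 4
te_D = (7 + 4·9 + 23)/6 = 66/6 = 11
te_E = (2 + 4·4 + 18)/6 = 36/6 = 6
te_F = (6 + 4·7 + 20)/6 = 54/6 = 9
te_G = (5 + 4·6 + 7)/6 = 36/6 = 6
te_H = (1 + 4·2 + 15)/6 = 24/6 = 4

Forward pass:
ES_A = 0; EF_A = 6
ES_B = 0; EF_B = 8
ES_C = 0; EF_C = 4
ES_D = max(EF_B=8, EF_C=4) = 8; EF_D = 8+11 = 19
ES_E = 8; EF_E = 8+6 = 14
ES_F = max(EF_B=8, EF_C=4) = 8; EF_F = 8+9 = 17
ES_G = max(EF_A=6, EF_B=8) = 8; EF_G = 8+6 = 14
ES_H = max(EF_C=4, EF_D=19, EF_E=14, EF_F=17, EF_G=14) = 19; EF_H = 19+4 = 23
Expected project duration μ = 23 hours. Critical path: B → D → H.

23 hours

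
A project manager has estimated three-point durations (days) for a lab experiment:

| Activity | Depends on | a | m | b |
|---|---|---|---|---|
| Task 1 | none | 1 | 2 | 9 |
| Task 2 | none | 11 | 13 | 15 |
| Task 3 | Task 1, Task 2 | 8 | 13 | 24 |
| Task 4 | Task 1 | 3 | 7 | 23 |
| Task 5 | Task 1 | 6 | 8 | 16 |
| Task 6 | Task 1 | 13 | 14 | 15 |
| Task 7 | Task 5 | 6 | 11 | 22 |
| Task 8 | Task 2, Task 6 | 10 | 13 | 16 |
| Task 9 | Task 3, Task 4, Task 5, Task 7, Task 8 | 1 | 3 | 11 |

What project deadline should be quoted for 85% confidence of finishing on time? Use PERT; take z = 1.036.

te_Task 1 = (1 + 4·2 + 9)/6 = 18/6 = 3; σ²_Task 1 = ((9−1)/6)² = 1.778
te_Task 2 = (11 + 4·13 + 15)/6 = 78/6 = 13; σ²_Task 2 = ((15−11)/6)² = 0.444
te_Task 3 = (8 + 4·13 + 24)/6 = 84/6 = 14; σ²_Task 3 = ((24−8)/6)² = 7.111
te_Task 4 = (3 + 4·7 + 23)/6 = 54/6 = 9; σ²_Task 4 = ((23−3)/6)² = 11.111
te_Task 5 = (6 + 4·8 + 16)/6 = 54/6 = 9; σ²_Task 5 = ((16−6)/6)² = 2.778
te_Task 6 = (13 + 4·14 + 15)/6 = 84/6 = 14; σ²_Task 6 = ((15−13)/6)² = 0.111
te_Task 7 = (6 + 4·11 + 22)/6 = 72/6 = 12; σ²_Task 7 = ((22−6)/6)² = 7.111
te_Task 8 = (10 + 4·13 + 16)/6 = 78/6 = 13; σ²_Task 8 = ((16−10)/6)² = 1.000
te_Task 9 = (1 + 4·3 + 11)/6 = 24/6 = 4; σ²_Task 9 = ((11−1)/6)² = 2.778

Forward pass:
ES_Task 1 = 0; EF_Task 1 = 3
ES_Task 2 = 0; EF_Task 2 = 13
ES_Task 3 = max(EF_Task 1=3, EF_Task 2=13) = 13; EF_Task 3 = 13+14 = 27
ES_Task 4 = 3; EF_Task 4 = 3+9 = 12
ES_Task 5 = 3; EF_Task 5 = 3+9 = 12
ES_Task 6 = 3; EF_Task 6 = 3+14 = 17
ES_Task 7 = 12; EF_Task 7 = 12+12 = 24
ES_Task 8 = max(EF_Task 2=13, EF_Task 6=17) = 17; EF_Task 8 = 17+13 = 30
ES_Task 9 = max(EF_Task 3=27, EF_Task 4=12, EF_Task 5=12, EF_Task 7=24, EF_Task 8=30) = 30; EF_Task 9 = 30+4 = 34
Expected project duration μ = 34 days. Critical path: Task 1 → Task 6 → Task 8 → Task 9.

Variance along critical path = 1.778 + 0.111 + 1.000 + 2.778 = 5.667; σ = 2.380 days.
D = μ + z·σ = 34 + 1.036·2.380 = 36.5 days

36.5 days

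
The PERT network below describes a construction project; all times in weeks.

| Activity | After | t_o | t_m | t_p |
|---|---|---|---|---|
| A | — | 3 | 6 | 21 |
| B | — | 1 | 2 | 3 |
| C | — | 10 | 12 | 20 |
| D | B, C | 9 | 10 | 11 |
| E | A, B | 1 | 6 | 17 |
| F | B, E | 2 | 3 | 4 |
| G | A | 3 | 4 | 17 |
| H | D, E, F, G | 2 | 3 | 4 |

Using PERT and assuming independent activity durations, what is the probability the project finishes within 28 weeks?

te_A = (3 + 4·6 + 21)/6 = 48/6 = 8; σ²_A = ((21−3)/6)² = 9.000
te_B = (1 + 4·2 + 3)/6 = 12/6 = 2; σ²_B = ((3−1)/6)² = 0.111
te_C = (10 + 4·12 + 20)/6 = 78/6 = 13; σ²_C = ((20−10)/6)² = 2.778
te_D = (9 + 4·10 + 11)/6 = 60/6 = 10; σ²_D = ((11−9)/6)² = 0.111
te_E = (1 + 4·6 + 17)/6 = 42/6 = 7; σ²_E = ((17−1)/6)² = 7.111
te_F = (2 + 4·3 + 4)/6 = 18/6 = 3; σ²_F = ((4−2)/6)² = 0.111
te_G = (3 + 4·4 + 17)/6 = 36/6 = 6; σ²_G = ((17−3)/6)² = 5.444
te_H = (2 + 4·3 + 4)/6 = 18/6 = 3; σ²_H = ((4−2)/6)² = 0.111

Forward pass:
ES_A = 0; EF_A = 8
ES_B = 0; EF_B = 2
ES_C = 0; EF_C = 13
ES_D = max(EF_B=2, EF_C=13) = 13; EF_D = 13+10 = 23
ES_E = max(EF_A=8, EF_B=2) = 8; EF_E = 8+7 = 15
ES_F = max(EF_B=2, EF_E=15) = 15; EF_F = 15+3 = 18
ES_G = 8; EF_G = 8+6 = 14
ES_H = max(EF_D=23, EF_E=15, EF_F=18, EF_G=14) = 23; EF_H = 23+3 = 26
Expected project duration μ = 26 weeks. Critical path: C → D → H.

Variance along critical path = 2.778 + 0.111 + 0.111 = 3.000; σ = √3.000 = 1.732 weeks.
Z = (28 − 26) / 1.732 = 1.155
P(T ≤ 28) = Φ(1.155) ≈ 0.876

0.876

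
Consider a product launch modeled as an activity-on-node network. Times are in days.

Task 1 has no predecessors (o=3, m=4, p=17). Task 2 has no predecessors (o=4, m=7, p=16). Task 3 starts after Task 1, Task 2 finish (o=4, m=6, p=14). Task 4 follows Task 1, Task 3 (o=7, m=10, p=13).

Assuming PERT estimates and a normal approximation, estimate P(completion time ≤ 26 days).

te_Task 1 = (3 + 4·4 + 17)/6 = 36/6 = 6; σ²_Task 1 = ((17−3)/6)² = 5.444
te_Task 2 = (4 + 4·7 + 16)/6 = 48/6 = 8; σ²_Task 2 = ((16−4)/6)² = 4.000
te_Task 3 = (4 + 4·6 + 14)/6 = 42/6 = 7; σ²_Task 3 = ((14−4)/6)² = 2.778
te_Task 4 = (7 + 4·10 + 13)/6 = 60/6 = 10; σ²_Task 4 = ((13−7)/6)² = 1.000

Forward pass:
ES_Task 1 = 0; EF_Task 1 = 6
ES_Task 2 = 0; EF_Task 2 = 8
ES_Task 3 = max(EF_Task 1=6, EF_Task 2=8) = 8; EF_Task 3 = 8+7 = 15
ES_Task 4 = max(EF_Task 1=6, EF_Task 3=15) = 15; EF_Task 4 = 15+10 = 25
Expected project duration μ = 25 days. Critical path: Task 2 → Task 3 → Task 4.

Variance along critical path = 4.000 + 2.778 + 1.000 = 7.778; σ = √7.778 = 2.789 days.
Z = (26 − 25) / 2.789 = 0.359
P(T ≤ 26) = Φ(0.359) ≈ 0.640

0.640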